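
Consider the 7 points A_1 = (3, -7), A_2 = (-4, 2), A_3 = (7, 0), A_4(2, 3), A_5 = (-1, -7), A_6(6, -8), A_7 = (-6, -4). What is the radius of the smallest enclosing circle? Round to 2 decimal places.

7.07

The minimum enclosing circle of a finite set is fixed by two of the points (as a diameter) or three (as a circumcircle).
The farthest pair is A_2–A_6 with squared distance 200. The circle on this segment as diameter has centre (1, -3) and r² = 200/4 = 50.
Check A_1: distance² to centre = 20 ≤ 50, so it lies inside.
All remaining points lie in this disk, and no smaller disk contains both endpoints, so this is the minimum enclosing circle.
r = √50 ≈ 7.07.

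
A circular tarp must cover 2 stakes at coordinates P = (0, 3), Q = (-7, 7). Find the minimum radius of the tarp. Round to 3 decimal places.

4.031

The smallest circle enclosing two points has them as diameter endpoints.
Centre = midpoint = (-3.5, 5); r² = |PQ|²/4 = 65/4 = 16.25.
r = √(16.25) ≈ 4.031.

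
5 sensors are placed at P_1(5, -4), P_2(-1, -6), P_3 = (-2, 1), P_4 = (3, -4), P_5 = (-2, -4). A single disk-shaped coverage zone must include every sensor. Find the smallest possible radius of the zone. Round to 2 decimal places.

4.37

The minimum enclosing circle is determined by three boundary points: P_1, P_2, P_3.
Their circumcentre is (23/22, -47/22) with r² = 4625/242.
The farthest remaining point P_5 is at distance² 3085/242 ≤ 4625/242.
r = √(4625/242) ≈ 4.37.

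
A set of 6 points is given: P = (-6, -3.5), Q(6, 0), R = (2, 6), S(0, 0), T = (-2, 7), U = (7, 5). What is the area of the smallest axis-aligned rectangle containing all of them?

x ranges over [-6, 7], width 13.
y ranges over [-3.5, 7], height 10.5.
Area = 13 × 10.5 = 136.5.

136.5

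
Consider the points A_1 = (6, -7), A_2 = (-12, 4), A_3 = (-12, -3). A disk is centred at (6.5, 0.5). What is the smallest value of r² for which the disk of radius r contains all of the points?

The required radius is the distance from (6.5, 0.5) to the farthest point.
Squared distances: 56.5, 354.5, 354.5.
Maximum is 354.5, attained at A_2.

354.5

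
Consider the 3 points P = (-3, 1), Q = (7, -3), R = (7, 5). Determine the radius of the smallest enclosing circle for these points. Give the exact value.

Side lengths²: PQ² = 116, PR² = 116, QR² = 64.
Since PR² = 116 < 116 + 64 = 180, the triangle is acute, so the smallest enclosing circle is the circumcircle.
Circumcentre = (2.8, 1), r² = 33.64.
r = √(33.64) = 5.8.

5.8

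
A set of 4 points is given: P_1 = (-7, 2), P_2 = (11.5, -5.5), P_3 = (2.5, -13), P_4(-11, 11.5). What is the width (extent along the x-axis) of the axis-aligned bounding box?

22.5

max x = 11.5, min x = -11, so width = 22.5.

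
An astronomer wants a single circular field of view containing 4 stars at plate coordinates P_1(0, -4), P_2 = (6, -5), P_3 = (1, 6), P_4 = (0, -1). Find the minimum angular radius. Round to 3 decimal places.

6.042

By Welzl's lemma the MEC is supported by two points (diametrically opposite) or three points (on a circumcircle).
The farthest pair is P_2–P_3 with squared distance 146. The circle on this segment as diameter has centre (3.5, 0.5) and r² = 146/4 = 36.5.
Check P_1: distance² to centre = 32.5 ≤ 36.5, so it lies inside.
All remaining points lie in this disk, and no smaller disk contains both endpoints, so this is the minimum enclosing circle.
r = √(36.5) ≈ 6.042.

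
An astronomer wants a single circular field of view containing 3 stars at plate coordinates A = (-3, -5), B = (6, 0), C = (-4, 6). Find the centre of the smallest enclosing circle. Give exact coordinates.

(-17/52, 41/52)

Side lengths²: AB² = 106, AC² = 122, BC² = 136.
Since BC² = 136 < 122 + 106 = 228, the triangle is acute, so the smallest enclosing circle is the circumcircle.
Circumcentre = (-17/52, 41/52), r² = 54961/1352.
Centre = (-17/52, 41/52).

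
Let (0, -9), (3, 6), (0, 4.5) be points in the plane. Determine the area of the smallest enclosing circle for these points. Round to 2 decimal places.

Call the three points A, B, C in the order given.
Side lengths²: AB² = 234, AC² = 182.25, BC² = 11.25.
Since AB² = 234 ≥ 182.25 + 11.25 = 193.5, the angle opposite AB is not acute, so the smallest enclosing circle has AB as diameter.
Centre = midpoint of AB = (1.5, -1.5), r² = 234/4 = 58.5.
Area = π·r² = π·58.5 ≈ 183.78.

183.78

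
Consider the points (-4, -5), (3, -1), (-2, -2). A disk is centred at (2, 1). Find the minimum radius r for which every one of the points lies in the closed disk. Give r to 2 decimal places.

The required radius is the distance from (2, 1) to the farthest point.
Squared distances: 72, 5, 25.
Maximum is 72, attained at (-4, -5).
r = √72 ≈ 8.49.

8.49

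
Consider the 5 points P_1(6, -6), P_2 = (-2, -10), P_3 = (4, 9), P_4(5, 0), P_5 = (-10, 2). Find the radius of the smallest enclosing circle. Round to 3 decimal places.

The minimum enclosing circle of a finite set is fixed by two of the points (as a diameter) or three (as a circumcircle).
The minimum enclosing circle is determined by three boundary points: P_2, P_3, P_5.
Their circumcentre is (-0.1875, -0.125) with r² = 100.80078125.
The farthest remaining point P_1 is at distance² 72.80078125 ≤ 100.80078125.
r = √(100.80078125) ≈ 10.040.

10.040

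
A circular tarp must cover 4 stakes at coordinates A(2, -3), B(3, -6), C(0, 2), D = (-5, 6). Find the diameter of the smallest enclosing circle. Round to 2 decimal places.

14.42

A smallest enclosing disk is always determined by at most three of the input points on its boundary.
The farthest pair is B–D with squared distance 208. The circle on this segment as diameter has centre (-1, 0) and r² = 208/4 = 52.
Check A: distance² to centre = 18 ≤ 52, so it lies inside.
All remaining points lie in this disk, and no smaller disk contains both endpoints, so this is the minimum enclosing circle.
Diameter = 2r = 2√52 ≈ 14.42.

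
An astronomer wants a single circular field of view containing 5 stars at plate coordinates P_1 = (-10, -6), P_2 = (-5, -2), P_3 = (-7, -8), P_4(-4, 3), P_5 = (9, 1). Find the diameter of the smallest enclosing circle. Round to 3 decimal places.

20.248

The farthest pair is P_1–P_5 with squared distance 410. The circle on this segment as diameter has centre (-0.5, -2.5) and r² = 410/4 = 102.5.
Check P_2: distance² to centre = 20.5 ≤ 102.5, so it lies inside.
All remaining points lie in this disk, and no smaller disk contains both endpoints, so this is the minimum enclosing circle.
Diameter = 2r = 2√(102.5) ≈ 20.248.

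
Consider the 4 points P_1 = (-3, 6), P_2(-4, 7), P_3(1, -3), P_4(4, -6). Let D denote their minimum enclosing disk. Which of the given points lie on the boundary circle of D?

The minimum enclosing circle of a finite set is fixed by two of the points (as a diameter) or three (as a circumcircle).
The farthest pair is P_2–P_4 with squared distance 233. The circle on this segment as diameter has centre (0, 0.5) and r² = 233/4 = 58.25.
Check P_1: distance² to centre = 39.25 ≤ 58.25, so it lies inside.
All remaining points lie in this disk, and no smaller disk contains both endpoints, so this is the minimum enclosing circle.
The points at distance exactly r from the centre are P_2, P_4 — 2 points.

P_2, P_4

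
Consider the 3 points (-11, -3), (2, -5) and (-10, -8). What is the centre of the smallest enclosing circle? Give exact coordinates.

Call the three points A, B, C in the order given.
Side lengths²: AB² = 173, AC² = 26, BC² = 153.
Since AB² = 173 < 153 + 26 = 179, the triangle is acute, so the smallest enclosing circle is the circumcircle.
Circumcentre = (-191/42, -181/42), r² = 38233/882.
Centre = (-191/42, -181/42).

(-191/42, -181/42)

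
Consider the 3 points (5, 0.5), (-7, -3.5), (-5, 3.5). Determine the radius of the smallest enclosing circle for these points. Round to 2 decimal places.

Call the three points A, B, C in the order given.
Side lengths²: AB² = 160, AC² = 109, BC² = 53.
Since AB² = 160 < 109 + 53 = 162, the triangle is acute, so the smallest enclosing circle is the circumcircle.
Circumcentre = (-39/38, -27/19), r² = 28885/722.
r = √(28885/722) ≈ 6.33.

6.33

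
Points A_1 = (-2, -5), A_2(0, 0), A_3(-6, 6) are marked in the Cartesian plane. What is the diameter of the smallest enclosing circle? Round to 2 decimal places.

Side lengths²: A_1A_2² = 29, A_1A_3² = 137, A_2A_3² = 72.
Since A_1A_3² = 137 ≥ 72 + 29 = 101, the angle opposite A_1A_3 is not acute, so the smallest enclosing circle has A_1A_3 as diameter.
Centre = midpoint of A_1A_3 = (-4, 0.5), r² = 137/4 = 34.25.
Diameter = 2r = 2√(34.25) ≈ 11.70.

11.70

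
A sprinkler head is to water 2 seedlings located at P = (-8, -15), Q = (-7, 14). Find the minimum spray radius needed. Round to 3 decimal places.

14.509

The smallest circle enclosing two points has them as diameter endpoints.
Centre = midpoint = (-7.5, -0.5); r² = |PQ|²/4 = 842/4 = 210.5.
r = √(210.5) ≈ 14.509.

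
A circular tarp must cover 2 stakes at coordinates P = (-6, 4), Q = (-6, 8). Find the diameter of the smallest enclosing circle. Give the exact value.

4

The smallest circle enclosing two points has them as diameter endpoints.
Centre = midpoint = (-6, 6); r² = |PQ|²/4 = 16/4 = 4.
Diameter = 2r = 2√4 = 4.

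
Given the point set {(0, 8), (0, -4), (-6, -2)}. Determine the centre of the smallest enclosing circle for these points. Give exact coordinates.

(-4/3, 2)

Call the three points A, B, C in the order given.
Side lengths²: AB² = 144, AC² = 136, BC² = 40.
Since AB² = 144 < 136 + 40 = 176, the triangle is acute, so the smallest enclosing circle is the circumcircle.
Circumcentre = (-4/3, 2), r² = 340/9.
Centre = (-4/3, 2).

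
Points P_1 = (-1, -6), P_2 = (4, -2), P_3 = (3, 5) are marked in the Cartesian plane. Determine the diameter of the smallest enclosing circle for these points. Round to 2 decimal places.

Side lengths²: P_1P_2² = 41, P_1P_3² = 137, P_2P_3² = 50.
Since P_1P_3² = 137 ≥ 50 + 41 = 91, the angle opposite P_1P_3 is not acute, so the smallest enclosing circle has P_1P_3 as diameter.
Centre = midpoint of P_1P_3 = (1, -0.5), r² = 137/4 = 34.25.
Diameter = 2r = 2√(34.25) ≈ 11.70.

11.70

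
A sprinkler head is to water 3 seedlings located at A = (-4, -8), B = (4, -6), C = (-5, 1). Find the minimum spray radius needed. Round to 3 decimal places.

Side lengths²: AB² = 68, AC² = 82, BC² = 130.
Since BC² = 130 < 82 + 68 = 150, the triangle is acute, so the smallest enclosing circle is the circumcircle.
Circumcentre = (-36/37, -115/37), r² = 45305/1369.
r = √(45305/1369) ≈ 5.753.

5.753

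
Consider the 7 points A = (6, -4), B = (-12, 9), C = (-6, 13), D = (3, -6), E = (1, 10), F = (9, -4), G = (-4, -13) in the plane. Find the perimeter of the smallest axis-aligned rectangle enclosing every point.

94

Width = max x − min x = 9 − (-12) = 21.
Height = max y − min y = 13 − (-13) = 26.
Perimeter = 2(21 + 26) = 94.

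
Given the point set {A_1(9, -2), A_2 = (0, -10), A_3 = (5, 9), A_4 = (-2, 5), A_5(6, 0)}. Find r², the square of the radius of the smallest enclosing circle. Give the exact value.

The minimum enclosing circle of a finite set is fixed by two of the points (as a diameter) or three (as a circumcircle).
The farthest pair is A_2–A_3 with squared distance 386. The circle on this segment as diameter has centre (2.5, -0.5) and r² = 386/4 = 96.5.
Check A_1: distance² to centre = 44.5 ≤ 96.5, so it lies inside.
All remaining points lie in this disk, and no smaller disk contains both endpoints, so this is the minimum enclosing circle.

96.5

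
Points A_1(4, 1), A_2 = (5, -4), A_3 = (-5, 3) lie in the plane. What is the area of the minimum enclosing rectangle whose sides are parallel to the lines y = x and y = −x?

In coordinates u = x + y, v = x − y the rectangle is axis-aligned; the map (x,y)→(u,v) scales areas by 2.
u-values: 5, 1, -2; range = 5 − (-2) = 7.
v-values: 3, 9, -8; range = 9 − (-8) = 17.
Area = (7 × 17) / 2 = 59.5.

59.5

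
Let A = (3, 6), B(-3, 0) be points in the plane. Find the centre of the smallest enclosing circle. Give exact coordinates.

(0, 3)

The smallest circle enclosing two points has them as diameter endpoints.
Centre = midpoint = (0, 3); r² = |AB|²/4 = 72/4 = 18.
Centre = (0, 3).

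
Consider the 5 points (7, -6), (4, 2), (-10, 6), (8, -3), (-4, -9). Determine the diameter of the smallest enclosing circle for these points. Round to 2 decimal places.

20.81

The farthest pair is (7, -6)–(-10, 6) with squared distance 433. The circle on this segment as diameter has centre (-1.5, 0) and r² = 433/4 = 108.25.
Check (4, 2): distance² to centre = 34.25 ≤ 108.25, so it lies inside.
All remaining points lie in this disk, and no smaller disk contains both endpoints, so this is the minimum enclosing circle.
Diameter = 2r = 2√(108.25) ≈ 20.81.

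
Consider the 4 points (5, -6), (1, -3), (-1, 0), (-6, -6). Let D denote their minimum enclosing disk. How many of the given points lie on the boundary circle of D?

3

The minimum enclosing circle of a finite set is fixed by two of the points (as a diameter) or three (as a circumcircle).
The minimum enclosing circle is determined by three boundary points: (5, -6), (-1, 0), (-6, -6).
Their circumcentre is (-0.5, -5.5) with r² = 30.5.
The farthest remaining point (1, -3) is at distance² 8.5 ≤ 30.5.
The points at distance exactly r from the centre are (5, -6), (-1, 0), (-6, -6) — 3 points.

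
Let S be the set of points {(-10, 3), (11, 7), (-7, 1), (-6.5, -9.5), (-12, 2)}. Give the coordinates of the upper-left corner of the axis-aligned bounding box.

x-range [-12, 11], y-range [-9.5, 7].
The upper-left corner is (-12, 7).

(-12, 7)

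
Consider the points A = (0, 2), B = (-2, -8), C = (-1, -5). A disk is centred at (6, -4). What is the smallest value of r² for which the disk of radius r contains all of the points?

The required radius is the distance from (6, -4) to the farthest point.
Squared distances: 72, 80, 50.
Maximum is 80, attained at B.

80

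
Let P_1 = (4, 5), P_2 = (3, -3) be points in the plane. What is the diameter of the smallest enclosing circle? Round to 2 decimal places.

The smallest circle enclosing two points has them as diameter endpoints.
Centre = midpoint = (3.5, 1); r² = |P_1P_2|²/4 = 65/4 = 16.25.
Diameter = 2r = 2√(16.25) ≈ 8.06.

8.06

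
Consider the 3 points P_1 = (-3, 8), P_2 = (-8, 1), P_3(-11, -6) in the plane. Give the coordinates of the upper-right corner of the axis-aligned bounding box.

x-range [-11, -3], y-range [-6, 8].
The upper-right corner is (-3, 8).

(-3, 8)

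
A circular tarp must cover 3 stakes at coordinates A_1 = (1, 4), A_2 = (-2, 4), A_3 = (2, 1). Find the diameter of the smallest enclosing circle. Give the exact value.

5

Side lengths²: A_1A_2² = 9, A_1A_3² = 10, A_2A_3² = 25.
Since A_2A_3² = 25 ≥ 10 + 9 = 19, the angle opposite A_2A_3 is not acute, so the smallest enclosing circle has A_2A_3 as diameter.
Centre = midpoint of A_2A_3 = (0, 2.5), r² = 25/4 = 6.25.
Diameter = 2r = 2√(6.25) = 5.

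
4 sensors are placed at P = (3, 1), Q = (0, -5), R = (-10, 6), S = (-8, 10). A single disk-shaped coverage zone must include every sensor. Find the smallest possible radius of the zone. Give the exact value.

The farthest pair is Q–S with squared distance 289. The circle on this segment as diameter has centre (-4, 2.5) and r² = 289/4 = 72.25.
Check P: distance² to centre = 51.25 ≤ 72.25, so it lies inside.
All remaining points lie in this disk, and no smaller disk contains both endpoints, so this is the minimum enclosing circle.
r = √(72.25) = 8.5.

8.5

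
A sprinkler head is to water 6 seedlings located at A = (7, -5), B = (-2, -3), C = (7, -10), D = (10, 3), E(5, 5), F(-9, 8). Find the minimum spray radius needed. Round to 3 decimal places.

The farthest pair is C–F with squared distance 580. The circle on this segment as diameter has centre (-1, -1) and r² = 580/4 = 145.
Check A: distance² to centre = 80 ≤ 145, so it lies inside.
All remaining points lie in this disk, and no smaller disk contains both endpoints, so this is the minimum enclosing circle.
r = √145 ≈ 12.042.

12.042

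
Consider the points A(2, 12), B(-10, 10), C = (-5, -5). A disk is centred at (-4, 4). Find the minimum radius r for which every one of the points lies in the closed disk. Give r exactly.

The required radius is the distance from (-4, 4) to the farthest point.
Squared distances: 100, 72, 82.
Maximum is 100, attained at A.
r = √100 = 10.

10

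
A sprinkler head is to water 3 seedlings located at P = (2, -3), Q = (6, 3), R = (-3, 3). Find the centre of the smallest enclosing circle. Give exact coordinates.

(1.5, 5/3)

Side lengths²: PQ² = 52, PR² = 61, QR² = 81.
Since QR² = 81 < 61 + 52 = 113, the triangle is acute, so the smallest enclosing circle is the circumcircle.
Circumcentre = (1.5, 5/3), r² = 793/36.
Centre = (1.5, 5/3).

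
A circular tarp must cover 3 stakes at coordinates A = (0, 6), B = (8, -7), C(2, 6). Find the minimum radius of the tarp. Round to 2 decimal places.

Side lengths²: AB² = 233, AC² = 4, BC² = 205.
Since AB² = 233 ≥ 205 + 4 = 209, the angle opposite AB is not acute, so the smallest enclosing circle has AB as diameter.
Centre = midpoint of AB = (4, -0.5), r² = 233/4 = 58.25.
r = √(58.25) ≈ 7.63.

7.63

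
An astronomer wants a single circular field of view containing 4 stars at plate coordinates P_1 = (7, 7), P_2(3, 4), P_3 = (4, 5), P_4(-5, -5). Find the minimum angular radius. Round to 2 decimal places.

8.49

A smallest enclosing disk is always determined by at most three of the input points on its boundary.
The farthest pair is P_1–P_4 with squared distance 288. The circle on this segment as diameter has centre (1, 1) and r² = 288/4 = 72.
Check P_2: distance² to centre = 13 ≤ 72, so it lies inside.
All remaining points lie in this disk, and no smaller disk contains both endpoints, so this is the minimum enclosing circle.
r = √72 ≈ 8.49.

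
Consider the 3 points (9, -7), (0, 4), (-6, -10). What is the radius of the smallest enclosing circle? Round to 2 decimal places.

Call the three points A, B, C in the order given.
Side lengths²: AB² = 202, AC² = 234, BC² = 232.
Since AC² = 234 < 232 + 202 = 434, the triangle is acute, so the smallest enclosing circle is the circumcircle.
Circumcentre = (0.71875, -4.59375), r² = 74.369140625.
r = √(74.369140625) ≈ 8.62.

8.62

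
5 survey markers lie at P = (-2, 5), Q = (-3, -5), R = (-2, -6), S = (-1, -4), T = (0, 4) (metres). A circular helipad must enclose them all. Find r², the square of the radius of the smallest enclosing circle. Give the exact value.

30.25

A smallest enclosing disk is always determined by at most three of the input points on its boundary.
The farthest pair is P–R with squared distance 121. The circle on this segment as diameter has centre (-2, -0.5) and r² = 121/4 = 30.25.
Check Q: distance² to centre = 21.25 ≤ 30.25, so it lies inside.
All remaining points lie in this disk, and no smaller disk contains both endpoints, so this is the minimum enclosing circle.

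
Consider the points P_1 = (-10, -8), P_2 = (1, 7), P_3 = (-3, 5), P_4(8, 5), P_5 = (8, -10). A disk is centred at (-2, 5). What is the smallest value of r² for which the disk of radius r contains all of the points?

325

The required radius is the distance from (-2, 5) to the farthest point.
Squared distances: 233, 13, 1, 100, 325.
Maximum is 325, attained at P_5.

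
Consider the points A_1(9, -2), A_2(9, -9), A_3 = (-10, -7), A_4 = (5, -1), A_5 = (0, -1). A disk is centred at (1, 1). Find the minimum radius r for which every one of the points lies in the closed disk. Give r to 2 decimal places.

13.60

The required radius is the distance from (1, 1) to the farthest point.
Squared distances: 73, 164, 185, 20, 5.
Maximum is 185, attained at A_3.
r = √185 ≈ 13.60.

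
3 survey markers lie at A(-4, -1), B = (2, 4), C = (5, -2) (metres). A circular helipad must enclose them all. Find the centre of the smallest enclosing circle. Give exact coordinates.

(21/34, -15/34)

Side lengths²: AB² = 61, AC² = 82, BC² = 45.
Since AC² = 82 < 61 + 45 = 106, the triangle is acute, so the smallest enclosing circle is the circumcircle.
Circumcentre = (21/34, -15/34), r² = 12505/578.
Centre = (21/34, -15/34).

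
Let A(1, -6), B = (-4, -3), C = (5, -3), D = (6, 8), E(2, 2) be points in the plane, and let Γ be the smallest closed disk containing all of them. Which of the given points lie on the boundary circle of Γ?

The minimum enclosing circle of a finite set is fixed by two of the points (as a diameter) or three (as a circumcircle).
The minimum enclosing circle is determined by three boundary points: A, B, D.
Their circumcentre is (2.1, 1.5) with r² = 57.46.
The farthest remaining point C is at distance² 28.66 ≤ 57.46.
The points at distance exactly r from the centre are A, B, D — 3 points.

A, B, D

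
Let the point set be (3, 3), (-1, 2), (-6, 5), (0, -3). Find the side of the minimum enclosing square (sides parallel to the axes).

9

The bounding box has width 9 and height 8.
An axis-aligned square enclosing the set must have side ≥ max(width, height).
So the minimum side is max(9, 8) = 9.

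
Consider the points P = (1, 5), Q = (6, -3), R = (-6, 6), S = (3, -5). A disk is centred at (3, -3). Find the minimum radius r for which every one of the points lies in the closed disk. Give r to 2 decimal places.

12.73

The required radius is the distance from (3, -3) to the farthest point.
Squared distances: 68, 9, 162, 4.
Maximum is 162, attained at R.
r = √162 ≈ 12.73.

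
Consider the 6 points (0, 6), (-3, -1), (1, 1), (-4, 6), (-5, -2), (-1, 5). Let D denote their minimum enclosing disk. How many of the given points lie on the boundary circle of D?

2

The minimum enclosing circle of a finite set is fixed by two of the points (as a diameter) or three (as a circumcircle).
The farthest pair is (0, 6)–(-5, -2) with squared distance 89. The circle on this segment as diameter has centre (-2.5, 2) and r² = 89/4 = 22.25.
Check (-3, -1): distance² to centre = 9.25 ≤ 22.25, so it lies inside.
All remaining points lie in this disk, and no smaller disk contains both endpoints, so this is the minimum enclosing circle.
The points at distance exactly r from the centre are (0, 6), (-5, -2) — 2 points.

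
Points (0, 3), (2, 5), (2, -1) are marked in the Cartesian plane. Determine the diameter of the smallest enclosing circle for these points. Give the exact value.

6

Call the three points A, B, C in the order given.
Side lengths²: AB² = 8, AC² = 20, BC² = 36.
Since BC² = 36 ≥ 20 + 8 = 28, the angle opposite BC is not acute, so the smallest enclosing circle has BC as diameter.
Centre = midpoint of BC = (2, 2), r² = 36/4 = 9.
Diameter = 2r = 2√9 = 6.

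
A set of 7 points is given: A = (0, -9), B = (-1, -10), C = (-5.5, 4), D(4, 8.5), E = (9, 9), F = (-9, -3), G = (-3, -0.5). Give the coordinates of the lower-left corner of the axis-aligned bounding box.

x-range [-9, 9], y-range [-10, 9].
The lower-left corner is (-9, -10).

(-9, -10)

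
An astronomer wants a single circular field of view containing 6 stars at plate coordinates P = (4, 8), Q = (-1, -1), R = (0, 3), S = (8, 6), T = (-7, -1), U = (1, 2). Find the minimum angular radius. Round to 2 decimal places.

8.28

The farthest pair is S–T with squared distance 274. The circle on this segment as diameter has centre (0.5, 2.5) and r² = 274/4 = 68.5.
Check P: distance² to centre = 42.5 ≤ 68.5, so it lies inside.
All remaining points lie in this disk, and no smaller disk contains both endpoints, so this is the minimum enclosing circle.
r = √(68.5) ≈ 8.28.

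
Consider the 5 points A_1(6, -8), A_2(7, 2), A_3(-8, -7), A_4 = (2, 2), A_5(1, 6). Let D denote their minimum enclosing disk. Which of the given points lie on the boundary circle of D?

A_2, A_3

By Welzl's lemma the MEC is supported by two points (diametrically opposite) or three points (on a circumcircle).
The farthest pair is A_2–A_3 with squared distance 306. The circle on this segment as diameter has centre (-0.5, -2.5) and r² = 306/4 = 76.5.
Check A_1: distance² to centre = 72.5 ≤ 76.5, so it lies inside.
All remaining points lie in this disk, and no smaller disk contains both endpoints, so this is the minimum enclosing circle.
The points at distance exactly r from the centre are A_2, A_3 — 2 points.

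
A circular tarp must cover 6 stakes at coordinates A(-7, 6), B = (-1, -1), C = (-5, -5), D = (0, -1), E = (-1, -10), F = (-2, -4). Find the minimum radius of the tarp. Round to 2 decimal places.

8.54

The minimum enclosing circle of a finite set is fixed by two of the points (as a diameter) or three (as a circumcircle).
The farthest pair is A–E with squared distance 292. The circle on this segment as diameter has centre (-4, -2) and r² = 292/4 = 73.
Check B: distance² to centre = 10 ≤ 73, so it lies inside.
All remaining points lie in this disk, and no smaller disk contains both endpoints, so this is the minimum enclosing circle.
r = √73 ≈ 8.54.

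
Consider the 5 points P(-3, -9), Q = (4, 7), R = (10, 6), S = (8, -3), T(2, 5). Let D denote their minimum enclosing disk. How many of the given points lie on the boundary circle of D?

The minimum enclosing circle of a finite set is fixed by two of the points (as a diameter) or three (as a circumcircle).
The farthest pair is P–R with squared distance 394. The circle on this segment as diameter has centre (3.5, -1.5) and r² = 394/4 = 98.5.
Check Q: distance² to centre = 72.5 ≤ 98.5, so it lies inside.
All remaining points lie in this disk, and no smaller disk contains both endpoints, so this is the minimum enclosing circle.
The points at distance exactly r from the centre are P, R — 2 points.

2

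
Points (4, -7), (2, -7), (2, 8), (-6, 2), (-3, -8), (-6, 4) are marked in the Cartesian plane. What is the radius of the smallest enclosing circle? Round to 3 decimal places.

The minimum enclosing circle of a finite set is fixed by two of the points (as a diameter) or three (as a circumcircle).
The farthest pair is (2, 8)–(-3, -8) with squared distance 281. The circle on this segment as diameter has centre (-0.5, 0) and r² = 281/4 = 70.25.
Check (4, -7): distance² to centre = 69.25 ≤ 70.25, so it lies inside.
All remaining points lie in this disk, and no smaller disk contains both endpoints, so this is the minimum enclosing circle.
r = √(70.25) ≈ 8.382.

8.382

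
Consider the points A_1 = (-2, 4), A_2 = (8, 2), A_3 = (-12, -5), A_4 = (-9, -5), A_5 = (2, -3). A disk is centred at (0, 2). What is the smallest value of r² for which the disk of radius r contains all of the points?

The required radius is the distance from (0, 2) to the farthest point.
Squared distances: 8, 64, 193, 130, 29.
Maximum is 193, attained at A_3.

193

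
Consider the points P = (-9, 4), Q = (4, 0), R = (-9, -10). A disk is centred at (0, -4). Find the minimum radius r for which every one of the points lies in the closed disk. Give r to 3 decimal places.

The required radius is the distance from (0, -4) to the farthest point.
Squared distances: 145, 32, 117.
Maximum is 145, attained at P.
r = √145 ≈ 12.042.

12.042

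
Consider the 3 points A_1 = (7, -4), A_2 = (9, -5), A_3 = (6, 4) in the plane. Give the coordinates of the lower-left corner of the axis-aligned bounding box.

(6, -5)

x-range [6, 9], y-range [-5, 4].
The lower-left corner is (6, -5).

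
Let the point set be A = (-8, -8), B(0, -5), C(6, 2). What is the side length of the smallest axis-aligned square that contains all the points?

The bounding box has width 14 and height 10.
An axis-aligned square enclosing the set must have side ≥ max(width, height).
So the minimum side is max(14, 10) = 14.

14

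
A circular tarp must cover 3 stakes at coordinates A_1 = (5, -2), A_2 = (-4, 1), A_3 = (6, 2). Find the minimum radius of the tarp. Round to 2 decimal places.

Side lengths²: A_1A_2² = 90, A_1A_3² = 17, A_2A_3² = 101.
Since A_2A_3² = 101 < 90 + 17 = 107, the triangle is acute, so the smallest enclosing circle is the circumcircle.
Circumcentre = (27/26, 29/26), r² = 8585/338.
r = √(8585/338) ≈ 5.04.

5.04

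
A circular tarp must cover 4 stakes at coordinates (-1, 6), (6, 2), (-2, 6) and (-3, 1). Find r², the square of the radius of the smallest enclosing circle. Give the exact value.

2665/121

A smallest enclosing disk is always determined by at most three of the input points on its boundary.
The minimum enclosing circle is determined by three boundary points: (6, 2), (-2, 6), (-3, 1).
Their circumcentre is (15/11, 30/11) with r² = 2665/121.
The farthest remaining point (-1, 6) is at distance² 1972/121 ≤ 2665/121.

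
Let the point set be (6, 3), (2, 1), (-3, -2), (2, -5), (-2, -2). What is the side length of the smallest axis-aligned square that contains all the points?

The bounding box has width 9 and height 8.
An axis-aligned square enclosing the set must have side ≥ max(width, height).
So the minimum side is max(9, 8) = 9.

9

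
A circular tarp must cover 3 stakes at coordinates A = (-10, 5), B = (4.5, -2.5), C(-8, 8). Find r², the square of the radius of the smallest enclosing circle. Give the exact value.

21853/324

Side lengths²: AB² = 266.5, AC² = 13, BC² = 266.5.
Since BC² = 266.5 < 266.5 + 13 = 279.5, the triangle is acute, so the smallest enclosing circle is the circumcircle.
Circumcentre = (-7/3, 37/18), r² = 21853/324.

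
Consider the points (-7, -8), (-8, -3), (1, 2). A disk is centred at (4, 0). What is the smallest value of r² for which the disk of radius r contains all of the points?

The required radius is the distance from (4, 0) to the farthest point.
Squared distances: 185, 153, 13.
Maximum is 185, attained at (-7, -8).

185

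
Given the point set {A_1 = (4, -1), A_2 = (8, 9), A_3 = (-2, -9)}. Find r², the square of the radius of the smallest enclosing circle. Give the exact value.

106

Side lengths²: A_1A_2² = 116, A_1A_3² = 100, A_2A_3² = 424.
Since A_2A_3² = 424 ≥ 116 + 100 = 216, the angle opposite A_2A_3 is not acute, so the smallest enclosing circle has A_2A_3 as diameter.
Centre = midpoint of A_2A_3 = (3, 0), r² = 424/4 = 106.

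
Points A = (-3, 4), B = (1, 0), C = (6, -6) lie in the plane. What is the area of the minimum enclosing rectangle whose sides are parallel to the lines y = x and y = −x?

In coordinates u = x + y, v = x − y the rectangle is axis-aligned; the map (x,y)→(u,v) scales areas by 2.
u-values: 1, 1, 0; range = 1 − 0 = 1.
v-values: -7, 1, 12; range = 12 − (-7) = 19.
Area = (1 × 19) / 2 = 9.5.

9.5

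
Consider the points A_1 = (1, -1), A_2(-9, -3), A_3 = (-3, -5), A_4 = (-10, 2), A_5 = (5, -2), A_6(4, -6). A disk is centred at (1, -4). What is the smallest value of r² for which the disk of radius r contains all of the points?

The required radius is the distance from (1, -4) to the farthest point.
Squared distances: 9, 101, 17, 157, 20, 13.
Maximum is 157, attained at A_4.

157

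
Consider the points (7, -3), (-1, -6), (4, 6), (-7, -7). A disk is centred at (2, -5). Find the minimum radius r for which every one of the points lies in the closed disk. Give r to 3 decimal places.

11.180

The required radius is the distance from (2, -5) to the farthest point.
Squared distances: 29, 10, 125, 85.
Maximum is 125, attained at (4, 6).
r = √125 ≈ 11.180.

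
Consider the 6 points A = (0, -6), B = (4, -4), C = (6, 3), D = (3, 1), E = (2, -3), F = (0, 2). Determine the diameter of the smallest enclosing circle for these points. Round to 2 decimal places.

10.82

The farthest pair is A–C with squared distance 117. The circle on this segment as diameter has centre (3, -1.5) and r² = 117/4 = 29.25.
Check B: distance² to centre = 7.25 ≤ 29.25, so it lies inside.
All remaining points lie in this disk, and no smaller disk contains both endpoints, so this is the minimum enclosing circle.
Diameter = 2r = 2√(29.25) ≈ 10.82.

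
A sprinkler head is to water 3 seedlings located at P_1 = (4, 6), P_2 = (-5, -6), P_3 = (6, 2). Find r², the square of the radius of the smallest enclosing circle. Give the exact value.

Side lengths²: P_1P_2² = 225, P_1P_3² = 20, P_2P_3² = 185.
Since P_1P_2² = 225 ≥ 185 + 20 = 205, the angle opposite P_1P_2 is not acute, so the smallest enclosing circle has P_1P_2 as diameter.
Centre = midpoint of P_1P_2 = (-0.5, 0), r² = 225/4 = 56.25.

56.25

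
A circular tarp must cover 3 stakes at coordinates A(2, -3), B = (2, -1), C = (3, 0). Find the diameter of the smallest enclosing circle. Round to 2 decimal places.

Side lengths²: AB² = 4, AC² = 10, BC² = 2.
Since AC² = 10 ≥ 4 + 2 = 6, the angle opposite AC is not acute, so the smallest enclosing circle has AC as diameter.
Centre = midpoint of AC = (2.5, -1.5), r² = 10/4 = 2.5.
Diameter = 2r = 2√(2.5) ≈ 3.16.

3.16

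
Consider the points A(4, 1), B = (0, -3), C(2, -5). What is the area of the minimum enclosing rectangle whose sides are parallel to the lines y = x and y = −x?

16

In coordinates u = x + y, v = x − y the rectangle is axis-aligned; the map (x,y)→(u,v) scales areas by 2.
u-values: 5, -3, -3; range = 5 − (-3) = 8.
v-values: 3, 3, 7; range = 7 − 3 = 4.
Area = (8 × 4) / 2 = 16.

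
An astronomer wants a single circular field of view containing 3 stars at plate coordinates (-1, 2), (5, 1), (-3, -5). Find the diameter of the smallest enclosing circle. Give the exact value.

10

Call the three points A, B, C in the order given.
Side lengths²: AB² = 37, AC² = 53, BC² = 100.
Since BC² = 100 ≥ 53 + 37 = 90, the angle opposite BC is not acute, so the smallest enclosing circle has BC as diameter.
Centre = midpoint of BC = (1, -2), r² = 100/4 = 25.
Diameter = 2r = 2√25 = 10.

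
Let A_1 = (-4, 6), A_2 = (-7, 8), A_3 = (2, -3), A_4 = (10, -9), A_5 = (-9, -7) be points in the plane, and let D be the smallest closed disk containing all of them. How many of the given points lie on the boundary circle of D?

3

The minimum enclosing circle is determined by three boundary points: A_2, A_4, A_5.
Their circumcentre is (43/34, -25/34) with r² = 83585/578.
The farthest remaining point A_1 is at distance² 42241/578 ≤ 83585/578.
The points at distance exactly r from the centre are A_2, A_4, A_5 — 3 points.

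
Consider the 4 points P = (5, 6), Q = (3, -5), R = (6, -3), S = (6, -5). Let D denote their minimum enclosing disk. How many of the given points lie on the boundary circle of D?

By Welzl's lemma the MEC is supported by two points (diametrically opposite) or three points (on a circumcircle).
The minimum enclosing circle is determined by three boundary points: P, Q, S.
Their circumcentre is (4.5, 9/22) with r² = 7625/242.
The farthest remaining point R is at distance² 3357/242 ≤ 7625/242.
The points at distance exactly r from the centre are P, Q, S — 3 points.

3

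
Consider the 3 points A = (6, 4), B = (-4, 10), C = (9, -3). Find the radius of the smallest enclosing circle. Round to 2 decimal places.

9.19

Side lengths²: AB² = 136, AC² = 58, BC² = 338.
Since BC² = 338 ≥ 136 + 58 = 194, the angle opposite BC is not acute, so the smallest enclosing circle has BC as diameter.
Centre = midpoint of BC = (2.5, 3.5), r² = 338/4 = 84.5.
r = √(84.5) ≈ 9.19.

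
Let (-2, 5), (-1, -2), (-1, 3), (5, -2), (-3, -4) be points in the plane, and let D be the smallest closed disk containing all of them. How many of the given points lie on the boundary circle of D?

The minimum enclosing circle is determined by three boundary points: (-2, 5), (5, -2), (-3, -4).
Their circumcentre is (0.2, 0.2) with r² = 27.88.
The farthest remaining point (-1, 3) is at distance² 9.28 ≤ 27.88.
The points at distance exactly r from the centre are (-2, 5), (5, -2), (-3, -4) — 3 points.

3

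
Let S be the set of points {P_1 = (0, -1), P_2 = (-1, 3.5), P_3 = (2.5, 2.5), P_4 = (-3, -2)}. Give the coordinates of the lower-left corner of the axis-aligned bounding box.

(-3, -2)

x-range [-3, 2.5], y-range [-2, 3.5].
The lower-left corner is (-3, -2).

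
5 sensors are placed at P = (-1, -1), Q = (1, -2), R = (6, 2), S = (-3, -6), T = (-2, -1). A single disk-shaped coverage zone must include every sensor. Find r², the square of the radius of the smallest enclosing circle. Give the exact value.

The minimum enclosing circle of a finite set is fixed by two of the points (as a diameter) or three (as a circumcircle).
The farthest pair is R–S with squared distance 145. The circle on this segment as diameter has centre (1.5, -2) and r² = 145/4 = 36.25.
Check P: distance² to centre = 7.25 ≤ 36.25, so it lies inside.
All remaining points lie in this disk, and no smaller disk contains both endpoints, so this is the minimum enclosing circle.

36.25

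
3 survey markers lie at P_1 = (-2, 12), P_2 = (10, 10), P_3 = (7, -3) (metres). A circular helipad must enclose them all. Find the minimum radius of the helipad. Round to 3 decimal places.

8.763

Side lengths²: P_1P_2² = 148, P_1P_3² = 306, P_2P_3² = 178.
Since P_1P_3² = 306 < 178 + 148 = 326, the triangle is acute, so the smallest enclosing circle is the circumcircle.
Circumcentre = (80/27, 43/9), r² = 55981/729.
r = √(55981/729) ≈ 8.763.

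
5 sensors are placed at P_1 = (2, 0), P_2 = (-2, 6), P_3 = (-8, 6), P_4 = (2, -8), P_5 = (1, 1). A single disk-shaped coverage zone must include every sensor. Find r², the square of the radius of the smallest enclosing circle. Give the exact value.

74

A smallest enclosing disk is always determined by at most three of the input points on its boundary.
The farthest pair is P_3–P_4 with squared distance 296. The circle on this segment as diameter has centre (-3, -1) and r² = 296/4 = 74.
Check P_1: distance² to centre = 26 ≤ 74, so it lies inside.
All remaining points lie in this disk, and no smaller disk contains both endpoints, so this is the minimum enclosing circle.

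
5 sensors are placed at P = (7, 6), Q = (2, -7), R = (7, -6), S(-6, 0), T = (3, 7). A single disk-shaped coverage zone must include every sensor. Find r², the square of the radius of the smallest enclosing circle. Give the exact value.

By Welzl's lemma the MEC is supported by two points (diametrically opposite) or three points (on a circumcircle).
The minimum enclosing circle is determined by three boundary points: P, R, S.
Their circumcentre is (49/26, 0) with r² = 42025/676.
The farthest remaining point T is at distance² 33965/676 ≤ 42025/676.

42025/676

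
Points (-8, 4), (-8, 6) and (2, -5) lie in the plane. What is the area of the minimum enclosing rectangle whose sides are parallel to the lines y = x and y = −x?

21

In coordinates u = x + y, v = x − y the rectangle is axis-aligned; the map (x,y)→(u,v) scales areas by 2.
u-values: -4, -2, -3; range = -2 − (-4) = 2.
v-values: -12, -14, 7; range = 7 − (-14) = 21.
Area = (2 × 21) / 2 = 21.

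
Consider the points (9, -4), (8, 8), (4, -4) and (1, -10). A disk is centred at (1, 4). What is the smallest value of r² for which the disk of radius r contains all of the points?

The required radius is the distance from (1, 4) to the farthest point.
Squared distances: 128, 65, 73, 196.
Maximum is 196, attained at (1, -10).

196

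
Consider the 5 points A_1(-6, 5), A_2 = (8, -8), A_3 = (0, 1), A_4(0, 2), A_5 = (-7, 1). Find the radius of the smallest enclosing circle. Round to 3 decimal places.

By Welzl's lemma the MEC is supported by two points (diametrically opposite) or three points (on a circumcircle).
The farthest pair is A_1–A_2 with squared distance 365. The circle on this segment as diameter has centre (1, -1.5) and r² = 365/4 = 91.25.
Check A_3: distance² to centre = 7.25 ≤ 91.25, so it lies inside.
All remaining points lie in this disk, and no smaller disk contains both endpoints, so this is the minimum enclosing circle.
r = √(91.25) ≈ 9.552.

9.552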